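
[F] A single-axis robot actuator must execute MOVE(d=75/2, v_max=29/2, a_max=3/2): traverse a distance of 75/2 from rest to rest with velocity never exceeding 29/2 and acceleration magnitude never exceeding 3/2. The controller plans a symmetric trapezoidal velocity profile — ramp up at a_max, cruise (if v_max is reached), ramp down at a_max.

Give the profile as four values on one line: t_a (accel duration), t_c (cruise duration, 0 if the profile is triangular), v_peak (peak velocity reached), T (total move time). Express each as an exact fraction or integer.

vₘ²/aₘ = (29/2)²/(3/2) = 841/6
75/2 < 841/6 ⇒ no cruise
v_peak = √(75/2·3/2) = √(225/4) = 15/2
t_a = (15/2)/(3/2) = 5; t_c = 0
T = 2·5 = 10

t_a=5 t_c=0 v_peak=15/2 T=10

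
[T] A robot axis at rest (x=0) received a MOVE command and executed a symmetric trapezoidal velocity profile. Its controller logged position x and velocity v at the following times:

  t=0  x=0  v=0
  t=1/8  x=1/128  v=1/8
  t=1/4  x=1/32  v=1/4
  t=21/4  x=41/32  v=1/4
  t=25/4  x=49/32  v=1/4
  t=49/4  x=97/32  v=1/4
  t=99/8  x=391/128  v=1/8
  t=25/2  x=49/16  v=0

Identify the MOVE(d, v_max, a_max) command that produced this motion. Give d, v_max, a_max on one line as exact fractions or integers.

final state: t=25/2, x=49/16, v=0 → d = 49/16
a_max = (1/8−0)/(1/8−0) = 1
max v = 1/4 over t∈[1/4,49/4] → v_max = 1/4
check: 1/4·(1/4+12) = 49/16 ✓

d=49/16 v_max=1/4 a_max=1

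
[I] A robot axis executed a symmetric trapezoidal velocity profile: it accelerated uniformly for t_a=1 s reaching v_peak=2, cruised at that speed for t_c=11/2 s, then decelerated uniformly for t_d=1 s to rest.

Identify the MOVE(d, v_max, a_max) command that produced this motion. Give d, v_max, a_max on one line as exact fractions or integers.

d=13 v_max=2 a_max=2

a_max = 2/1 = 2
d_a = ½·2·1 = 1; d_c = 2·11/2 = 11
d = 2·1 + 11 = 13
t_c = 11/2 > 0 so v_max = 2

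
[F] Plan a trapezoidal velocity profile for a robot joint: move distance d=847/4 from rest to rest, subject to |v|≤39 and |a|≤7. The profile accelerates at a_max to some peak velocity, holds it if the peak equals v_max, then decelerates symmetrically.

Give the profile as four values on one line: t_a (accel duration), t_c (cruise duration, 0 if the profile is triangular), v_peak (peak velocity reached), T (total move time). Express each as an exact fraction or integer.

vₘ²/aₘ = 39²/7 = 1521/7
847/4 < 1521/7 so t_c = 0
v_peak = √(847/4·7) = √(5929/4) = 77/2
t_a = (77/2)/7 = 11/2; t_c = 0
T = 2·11/2 = 11

t_a=11/2 t_c=0 v_peak=77/2 T=11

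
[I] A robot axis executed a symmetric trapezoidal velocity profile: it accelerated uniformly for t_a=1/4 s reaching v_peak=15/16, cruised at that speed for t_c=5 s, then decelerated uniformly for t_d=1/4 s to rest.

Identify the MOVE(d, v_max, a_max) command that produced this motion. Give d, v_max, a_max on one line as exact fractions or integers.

a_max = (15/16)/(1/4) = 15/4
d_a = ½·15/16·1/4 = 15/128; d_c = 15/16·5 = 75/16
d = 2·15/128 + 75/16 = 315/64
t_c = 5 > 0 ⇒ limit active, v_max = 15/16

d=315/64 v_max=15/16 a_max=15/4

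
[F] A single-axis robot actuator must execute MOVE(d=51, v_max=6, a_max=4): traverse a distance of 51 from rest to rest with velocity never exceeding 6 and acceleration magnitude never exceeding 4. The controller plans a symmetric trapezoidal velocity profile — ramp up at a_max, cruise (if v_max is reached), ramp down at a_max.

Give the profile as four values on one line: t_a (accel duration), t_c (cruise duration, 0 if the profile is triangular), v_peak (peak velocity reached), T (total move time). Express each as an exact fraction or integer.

v_max²/a_max = 6²/4 = 9
51 ≥ 9 → trapezoidal
t_a = 6/4 = 3/2; v_peak = 6
d_cruise = 51 − 9 = 42; t_c = 42/6 = 7
T = 2·3/2 + 7 = 10

t_a=3/2 t_c=7 v_peak=6 T=10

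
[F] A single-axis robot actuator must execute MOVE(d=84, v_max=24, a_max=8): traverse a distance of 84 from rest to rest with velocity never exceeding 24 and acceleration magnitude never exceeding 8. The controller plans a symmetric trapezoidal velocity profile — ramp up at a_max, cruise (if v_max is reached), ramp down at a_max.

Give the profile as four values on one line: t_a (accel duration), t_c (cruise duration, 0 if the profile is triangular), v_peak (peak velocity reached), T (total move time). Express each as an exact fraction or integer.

v_max²/a_max = 24²/8 = 72
84 ≥ 72 → trapezoidal
t_a = 24/8 = 3; v_peak = 24
d_cruise = 84 − 72 = 12; t_c = 12/24 = 1/2
T = 2·3 + 1/2 = 13/2

t_a=3 t_c=1/2 v_peak=24 T=13/2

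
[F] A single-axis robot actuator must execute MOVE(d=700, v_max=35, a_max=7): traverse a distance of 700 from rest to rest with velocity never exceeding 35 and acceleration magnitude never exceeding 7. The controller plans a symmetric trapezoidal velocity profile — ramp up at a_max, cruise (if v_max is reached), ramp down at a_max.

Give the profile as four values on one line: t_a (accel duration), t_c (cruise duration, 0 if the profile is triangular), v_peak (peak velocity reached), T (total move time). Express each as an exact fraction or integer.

t_a=5 t_c=15 v_peak=35 T=25

vₘ²/aₘ = 35²/7 = 175
700 ≥ 175 so v_max reached
t_a = 35/7 = 5; v_peak = 35
d_cruise = 700 − 175 = 525; t_c = 525/35 = 15
T = 2·5 + 15 = 25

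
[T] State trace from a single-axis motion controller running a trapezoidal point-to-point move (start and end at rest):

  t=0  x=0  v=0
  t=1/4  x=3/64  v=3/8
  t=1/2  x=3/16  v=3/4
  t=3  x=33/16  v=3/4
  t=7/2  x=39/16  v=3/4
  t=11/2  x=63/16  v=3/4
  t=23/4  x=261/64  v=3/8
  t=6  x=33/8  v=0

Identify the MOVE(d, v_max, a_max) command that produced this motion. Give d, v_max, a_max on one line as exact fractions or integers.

d=33/8 v_max=3/4 a_max=3/2

final state: t=6, x=33/8, v=0 → d = 33/8
a_max = (3/8−0)/(1/4−0) = 3/2
max v = 3/4 over t∈[1/2,11/2] → v_max = 3/4
check: 3/4·(1/2+5) = 33/8 ✓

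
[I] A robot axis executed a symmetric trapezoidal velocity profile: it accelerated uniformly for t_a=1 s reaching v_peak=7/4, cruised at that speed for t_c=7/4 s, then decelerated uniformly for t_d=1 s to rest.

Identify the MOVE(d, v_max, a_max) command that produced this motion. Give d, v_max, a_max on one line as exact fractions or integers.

a_max = (7/4)/1 = 7/4
d_a = ½·7/4·1 = 7/8; d_c = 7/4·7/4 = 49/16
d = 2·7/8 + 49/16 = 77/16
t_c = 7/4 > 0 so v_max = 7/4

d=77/16 v_max=7/4 a_max=7/4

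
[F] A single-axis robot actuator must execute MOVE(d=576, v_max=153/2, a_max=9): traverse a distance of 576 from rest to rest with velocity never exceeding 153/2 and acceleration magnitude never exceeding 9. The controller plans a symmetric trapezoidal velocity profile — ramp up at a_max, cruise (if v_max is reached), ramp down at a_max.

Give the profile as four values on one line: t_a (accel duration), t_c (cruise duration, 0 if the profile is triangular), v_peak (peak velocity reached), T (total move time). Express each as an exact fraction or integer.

t_a=8 t_c=0 v_peak=72 T=16

vₘ²/aₘ = (153/2)²/9 = 2601/4
576 < 2601/4 so t_c = 0
v_peak = √(576·9) = √5184 = 72
t_a = 72/9 = 8; t_c = 0
T = 2·8 = 16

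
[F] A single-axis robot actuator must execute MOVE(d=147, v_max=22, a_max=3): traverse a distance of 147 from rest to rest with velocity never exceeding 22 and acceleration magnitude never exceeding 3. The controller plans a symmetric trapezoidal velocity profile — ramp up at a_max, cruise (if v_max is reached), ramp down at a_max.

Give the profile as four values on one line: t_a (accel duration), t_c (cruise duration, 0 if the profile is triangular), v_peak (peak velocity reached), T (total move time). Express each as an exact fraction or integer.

t_a=7 t_c=0 v_peak=21 T=14

(v_max)²/a_max = 22²/3 = 484/3
147 < 484/3 → triangular
v_peak = √(147·3) = √441 = 21
t_a = 21/3 = 7; t_c = 0
T = 2·7 = 14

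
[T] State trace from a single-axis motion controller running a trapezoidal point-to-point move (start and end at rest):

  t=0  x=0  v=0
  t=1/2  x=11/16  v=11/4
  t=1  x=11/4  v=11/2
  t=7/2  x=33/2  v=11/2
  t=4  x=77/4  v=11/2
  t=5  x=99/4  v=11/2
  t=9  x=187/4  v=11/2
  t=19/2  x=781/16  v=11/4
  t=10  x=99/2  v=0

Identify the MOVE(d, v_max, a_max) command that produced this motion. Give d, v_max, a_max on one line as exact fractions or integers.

final state: t=10, x=99/2, v=0 → d = 99/2
a_max = (11/4−0)/(1/2−0) = 11/2
max v = 11/2 over t∈[1,9] → v_max = 11/2
check: 11/2·(1+8) = 99/2 ✓

d=99/2 v_max=11/2 a_max=11/2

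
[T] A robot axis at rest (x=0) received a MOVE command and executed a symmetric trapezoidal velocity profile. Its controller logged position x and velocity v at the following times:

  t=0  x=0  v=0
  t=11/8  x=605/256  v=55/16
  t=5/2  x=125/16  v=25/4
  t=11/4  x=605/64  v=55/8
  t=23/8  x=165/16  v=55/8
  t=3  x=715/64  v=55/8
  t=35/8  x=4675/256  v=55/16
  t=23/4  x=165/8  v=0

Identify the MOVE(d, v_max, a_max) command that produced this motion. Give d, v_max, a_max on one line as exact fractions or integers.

final state: t=23/4, x=165/8, v=0 → d = 165/8
a_max = (55/16−0)/(11/8−0) = 5/2
max v = 55/8 over t∈[11/4,3] → v_max = 55/8
check: 55/8·(11/4+1/4) = 165/8 ✓

d=165/8 v_max=55/8 a_max=5/2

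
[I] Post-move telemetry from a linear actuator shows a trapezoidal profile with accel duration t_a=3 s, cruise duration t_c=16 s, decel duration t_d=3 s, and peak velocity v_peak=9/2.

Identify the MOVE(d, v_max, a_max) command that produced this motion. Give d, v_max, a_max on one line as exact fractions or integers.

d=171/2 v_max=9/2 a_max=3/2

a_max = (9/2)/3 = 3/2
d_a = ½·9/2·3 = 27/4; d_c = 9/2·16 = 72
d = 2·27/4 + 72 = 171/2
t_c = 16 > 0 so v_max = 9/2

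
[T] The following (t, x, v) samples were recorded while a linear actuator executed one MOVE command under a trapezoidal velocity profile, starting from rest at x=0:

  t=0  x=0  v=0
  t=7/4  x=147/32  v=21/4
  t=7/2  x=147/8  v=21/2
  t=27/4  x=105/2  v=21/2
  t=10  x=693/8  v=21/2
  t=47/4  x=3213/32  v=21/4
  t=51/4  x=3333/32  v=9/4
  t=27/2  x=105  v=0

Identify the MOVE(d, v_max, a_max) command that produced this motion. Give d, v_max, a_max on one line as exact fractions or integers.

final state: t=27/2, x=105, v=0 → d = 105
a_max = (21/4−0)/(7/4−0) = 3
max v = 21/2 over t∈[7/2,10] → v_max = 21/2
check: 21/2·(7/2+13/2) = 105 ✓

d=105 v_max=21/2 a_max=3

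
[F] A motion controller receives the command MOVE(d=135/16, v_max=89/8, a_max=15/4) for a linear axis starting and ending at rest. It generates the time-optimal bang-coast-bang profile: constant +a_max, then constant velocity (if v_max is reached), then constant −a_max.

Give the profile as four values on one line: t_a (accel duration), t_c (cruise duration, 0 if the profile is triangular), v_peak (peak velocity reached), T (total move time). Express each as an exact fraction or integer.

vₘ²/aₘ = (89/8)²/(15/4) = 7921/240
135/16 < 7921/240 → triangular
v_peak = √(135/16·15/4) = √(2025/64) = 45/8
t_a = (45/8)/(15/4) = 3/2; t_c = 0
T = 2·3/2 = 3

t_a=3/2 t_c=0 v_peak=45/8 T=3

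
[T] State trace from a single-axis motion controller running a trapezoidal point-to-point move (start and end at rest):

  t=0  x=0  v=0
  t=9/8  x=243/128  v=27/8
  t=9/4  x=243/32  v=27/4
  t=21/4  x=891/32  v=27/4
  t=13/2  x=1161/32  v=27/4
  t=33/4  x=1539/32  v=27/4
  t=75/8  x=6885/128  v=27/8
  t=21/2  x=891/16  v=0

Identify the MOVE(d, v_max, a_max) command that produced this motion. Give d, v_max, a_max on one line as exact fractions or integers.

final state: t=21/2, x=891/16, v=0 → d = 891/16
a_max = (27/8−0)/(9/8−0) = 3
max v = 27/4 over t∈[9/4,33/4] → v_max = 27/4
check: 27/4·(9/4+6) = 891/16 ✓

d=891/16 v_max=27/4 a_max=3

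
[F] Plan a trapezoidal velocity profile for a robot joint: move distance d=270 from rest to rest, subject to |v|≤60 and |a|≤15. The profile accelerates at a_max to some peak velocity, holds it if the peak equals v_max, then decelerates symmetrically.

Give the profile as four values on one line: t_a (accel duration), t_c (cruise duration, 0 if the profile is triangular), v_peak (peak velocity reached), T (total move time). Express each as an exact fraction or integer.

t_a=4 t_c=1/2 v_peak=60 T=17/2

(v_max)²/a_max = 60²/15 = 240
270 ≥ 240 ⇒ cruise phase
t_a = 60/15 = 4; v_peak = 60
d_cruise = 270 − 240 = 30; t_c = 30/60 = 1/2
T = 2·4 + 1/2 = 17/2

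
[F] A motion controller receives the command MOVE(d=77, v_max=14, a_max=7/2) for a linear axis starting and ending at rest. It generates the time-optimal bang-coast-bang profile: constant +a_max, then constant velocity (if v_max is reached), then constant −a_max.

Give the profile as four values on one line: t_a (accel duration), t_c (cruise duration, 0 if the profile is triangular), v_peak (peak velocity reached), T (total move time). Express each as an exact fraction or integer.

vₘ²/aₘ = 14²/(7/2) = 56
77 ≥ 56 ⇒ cruise phase
t_a = 14/(7/2) = 4; v_peak = 14
d_cruise = 77 − 56 = 21; t_c = 21/14 = 3/2
T = 2·4 + 3/2 = 19/2

t_a=4 t_c=3/2 v_peak=14 T=19/2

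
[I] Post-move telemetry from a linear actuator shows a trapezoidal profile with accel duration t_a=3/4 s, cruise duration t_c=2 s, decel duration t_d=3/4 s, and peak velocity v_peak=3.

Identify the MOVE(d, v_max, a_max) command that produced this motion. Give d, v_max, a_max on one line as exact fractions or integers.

d=33/4 v_max=3 a_max=4

a_max = 3/(3/4) = 4
d_a = ½·3·3/4 = 9/8; d_c = 3·2 = 6
d = 2·9/8 + 6 = 33/4
t_c = 2 > 0 ⇒ limit active, v_max = 3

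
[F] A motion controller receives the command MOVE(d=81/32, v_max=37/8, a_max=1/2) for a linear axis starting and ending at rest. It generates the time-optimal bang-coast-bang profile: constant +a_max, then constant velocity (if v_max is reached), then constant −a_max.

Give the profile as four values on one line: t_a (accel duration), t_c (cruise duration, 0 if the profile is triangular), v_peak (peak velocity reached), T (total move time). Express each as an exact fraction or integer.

t_a=9/4 t_c=0 v_peak=9/8 T=9/2

v_max²/a_max = (37/8)²/(1/2) = 1369/32
81/32 < 1369/32 → triangular
v_peak = √(81/32·1/2) = √(81/64) = 9/8
t_a = (9/8)/(1/2) = 9/4; t_c = 0
T = 2·9/4 = 9/2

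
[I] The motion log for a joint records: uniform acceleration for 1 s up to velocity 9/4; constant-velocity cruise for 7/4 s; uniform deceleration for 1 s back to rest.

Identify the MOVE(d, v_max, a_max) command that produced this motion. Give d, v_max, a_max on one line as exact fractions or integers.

d=99/16 v_max=9/4 a_max=9/4

a_max = (9/4)/1 = 9/4
d_a = ½·9/4·1 = 9/8; d_c = 9/4·7/4 = 63/16
d = 2·9/8 + 63/16 = 99/16
t_c = 7/4 > 0 → v_max = v_peak = 9/4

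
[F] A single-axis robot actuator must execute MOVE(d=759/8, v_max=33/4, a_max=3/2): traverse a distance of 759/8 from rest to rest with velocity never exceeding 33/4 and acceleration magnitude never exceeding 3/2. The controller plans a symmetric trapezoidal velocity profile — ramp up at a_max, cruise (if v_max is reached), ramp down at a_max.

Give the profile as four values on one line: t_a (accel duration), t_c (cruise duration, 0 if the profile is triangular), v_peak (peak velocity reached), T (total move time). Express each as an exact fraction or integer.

v_max²/a_max = (33/4)²/(3/2) = 363/8
759/8 ≥ 363/8 → trapezoidal
t_a = (33/4)/(3/2) = 11/2; v_peak = 33/4
d_cruise = 759/8 − 363/8 = 99/2; t_c = (99/2)/(33/4) = 6
T = 2·11/2 + 6 = 17

t_a=11/2 t_c=6 v_peak=33/4 T=17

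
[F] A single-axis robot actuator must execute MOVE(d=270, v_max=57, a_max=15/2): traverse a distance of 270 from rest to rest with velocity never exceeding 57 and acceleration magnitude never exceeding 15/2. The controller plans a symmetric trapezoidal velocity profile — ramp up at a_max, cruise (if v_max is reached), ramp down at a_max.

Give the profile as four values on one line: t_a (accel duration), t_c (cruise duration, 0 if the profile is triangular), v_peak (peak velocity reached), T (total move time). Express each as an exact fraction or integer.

vₘ²/aₘ = 57²/(15/2) = 2166/5
270 < 2166/5 → triangular
v_peak = √(270·15/2) = √2025 = 45
t_a = 45/(15/2) = 6; t_c = 0
T = 2·6 = 12

t_a=6 t_c=0 v_peak=45 T=12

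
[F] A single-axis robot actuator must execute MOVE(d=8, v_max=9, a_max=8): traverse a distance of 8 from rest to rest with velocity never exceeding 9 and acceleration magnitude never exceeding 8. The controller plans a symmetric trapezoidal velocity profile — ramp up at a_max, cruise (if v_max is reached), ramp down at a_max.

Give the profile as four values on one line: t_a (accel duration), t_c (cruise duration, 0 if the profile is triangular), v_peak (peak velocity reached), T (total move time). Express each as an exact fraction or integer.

t_a=1 t_c=0 v_peak=8 T=2

vₘ²/aₘ = 9²/8 = 81/8
8 < 81/8 so t_c = 0
v_peak = √(8·8) = √64 = 8
t_a = 8/8 = 1; t_c = 0
T = 2·1 = 2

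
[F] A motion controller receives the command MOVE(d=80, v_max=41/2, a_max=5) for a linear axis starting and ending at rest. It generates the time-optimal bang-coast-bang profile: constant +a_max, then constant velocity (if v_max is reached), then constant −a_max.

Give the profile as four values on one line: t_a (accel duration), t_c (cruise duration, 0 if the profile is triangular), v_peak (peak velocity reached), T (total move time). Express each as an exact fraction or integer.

vₘ²/aₘ = (41/2)²/5 = 1681/20
80 < 1681/20 ⇒ no cruise
v_peak = √(80·5) = √400 = 20
t_a = 20/5 = 4; t_c = 0
T = 2·4 = 8

t_a=4 t_c=0 v_peak=20 T=8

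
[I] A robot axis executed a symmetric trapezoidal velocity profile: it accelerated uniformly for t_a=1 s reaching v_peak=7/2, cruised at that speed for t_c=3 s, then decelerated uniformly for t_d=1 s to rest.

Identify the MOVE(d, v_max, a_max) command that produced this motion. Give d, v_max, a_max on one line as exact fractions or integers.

a_max = (7/2)/1 = 7/2
d_a = ½·7/2·1 = 7/4; d_c = 7/2·3 = 21/2
d = 2·7/4 + 21/2 = 14
t_c = 3 > 0 ⇒ limit active, v_max = 7/2

d=14 v_max=7/2 a_max=7/2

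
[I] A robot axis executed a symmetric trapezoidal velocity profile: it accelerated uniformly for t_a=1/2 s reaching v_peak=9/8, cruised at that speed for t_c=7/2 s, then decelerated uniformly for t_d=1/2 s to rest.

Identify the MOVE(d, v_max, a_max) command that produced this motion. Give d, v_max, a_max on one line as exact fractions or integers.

d=9/2 v_max=9/8 a_max=9/4

a_max = (9/8)/(1/2) = 9/4
d_a = ½·9/8·1/2 = 9/32; d_c = 9/8·7/2 = 63/16
d = 2·9/32 + 63/16 = 9/2
t_c = 7/2 > 0 so v_max = 9/8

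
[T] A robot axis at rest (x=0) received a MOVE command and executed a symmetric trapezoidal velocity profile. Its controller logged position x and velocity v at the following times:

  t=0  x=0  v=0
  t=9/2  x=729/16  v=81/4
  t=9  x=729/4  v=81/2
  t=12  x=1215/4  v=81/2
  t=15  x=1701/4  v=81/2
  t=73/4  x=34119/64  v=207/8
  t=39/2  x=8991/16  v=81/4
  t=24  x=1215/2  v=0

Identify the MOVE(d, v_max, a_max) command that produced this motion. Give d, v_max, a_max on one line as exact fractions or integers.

d=1215/2 v_max=81/2 a_max=9/2

final state: t=24, x=1215/2, v=0 → d = 1215/2
a_max = (81/4−0)/(9/2−0) = 9/2
max v = 81/2 over t∈[9,15] → v_max = 81/2
check: 81/2·(9+6) = 1215/2 ✓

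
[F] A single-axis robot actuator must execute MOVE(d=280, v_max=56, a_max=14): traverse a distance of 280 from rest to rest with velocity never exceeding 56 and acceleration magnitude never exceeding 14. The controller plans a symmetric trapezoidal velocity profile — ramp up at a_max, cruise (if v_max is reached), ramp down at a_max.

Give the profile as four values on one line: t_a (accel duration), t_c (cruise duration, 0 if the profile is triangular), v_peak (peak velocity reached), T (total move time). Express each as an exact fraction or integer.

t_a=4 t_c=1 v_peak=56 T=9

v_max²/a_max = 56²/14 = 224
280 ≥ 224 so v_max reached
t_a = 56/14 = 4; v_peak = 56
d_cruise = 280 − 224 = 56; t_c = 56/56 = 1
T = 2·4 + 1 = 9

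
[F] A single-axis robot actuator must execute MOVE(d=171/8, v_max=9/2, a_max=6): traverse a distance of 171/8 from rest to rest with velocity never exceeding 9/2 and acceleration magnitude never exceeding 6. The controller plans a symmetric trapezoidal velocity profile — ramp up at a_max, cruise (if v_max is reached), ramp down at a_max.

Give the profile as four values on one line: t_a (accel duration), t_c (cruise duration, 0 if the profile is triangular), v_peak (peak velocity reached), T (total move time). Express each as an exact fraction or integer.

(v_max)²/a_max = (9/2)²/6 = 27/8
171/8 ≥ 27/8 so v_max reached
t_a = (9/2)/6 = 3/4; v_peak = 9/2
d_cruise = 171/8 − 27/8 = 18; t_c = 18/(9/2) = 4
T = 2·3/4 + 4 = 11/2

t_a=3/4 t_c=4 v_peak=9/2 T=11/2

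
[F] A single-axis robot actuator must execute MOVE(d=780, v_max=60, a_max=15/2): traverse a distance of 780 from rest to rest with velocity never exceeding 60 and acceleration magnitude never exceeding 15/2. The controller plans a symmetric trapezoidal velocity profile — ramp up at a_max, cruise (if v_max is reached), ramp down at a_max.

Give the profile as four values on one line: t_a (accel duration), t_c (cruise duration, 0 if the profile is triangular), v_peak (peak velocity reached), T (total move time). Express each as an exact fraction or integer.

t_a=8 t_c=5 v_peak=60 T=21

(v_max)²/a_max = 60²/(15/2) = 480
780 ≥ 480 ⇒ cruise phase
t_a = 60/(15/2) = 8; v_peak = 60
d_cruise = 780 − 480 = 300; t_c = 300/60 = 5
T = 2·8 + 5 = 21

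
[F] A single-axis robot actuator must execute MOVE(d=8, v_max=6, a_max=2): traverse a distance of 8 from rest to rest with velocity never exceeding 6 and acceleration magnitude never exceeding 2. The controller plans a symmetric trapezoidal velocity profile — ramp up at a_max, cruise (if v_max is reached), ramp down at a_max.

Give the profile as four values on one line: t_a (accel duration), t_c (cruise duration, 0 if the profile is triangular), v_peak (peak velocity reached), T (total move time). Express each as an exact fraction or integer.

t_a=2 t_c=0 v_peak=4 T=4

(v_max)²/a_max = 6²/2 = 18
8 < 18 ⇒ no cruise
v_peak = √(8·2) = √16 = 4
t_a = 4/2 = 2; t_c = 0
T = 2·2 = 4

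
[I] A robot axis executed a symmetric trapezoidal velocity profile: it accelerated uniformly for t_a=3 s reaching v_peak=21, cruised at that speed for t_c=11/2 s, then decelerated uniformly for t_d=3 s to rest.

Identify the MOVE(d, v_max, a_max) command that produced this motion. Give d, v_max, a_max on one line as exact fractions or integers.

d=357/2 v_max=21 a_max=7

a_max = 21/3 = 7
d_a = ½·21·3 = 63/2; d_c = 21·11/2 = 231/2
d = 2·63/2 + 231/2 = 357/2
t_c = 11/2 > 0 ⇒ limit active, v_max = 21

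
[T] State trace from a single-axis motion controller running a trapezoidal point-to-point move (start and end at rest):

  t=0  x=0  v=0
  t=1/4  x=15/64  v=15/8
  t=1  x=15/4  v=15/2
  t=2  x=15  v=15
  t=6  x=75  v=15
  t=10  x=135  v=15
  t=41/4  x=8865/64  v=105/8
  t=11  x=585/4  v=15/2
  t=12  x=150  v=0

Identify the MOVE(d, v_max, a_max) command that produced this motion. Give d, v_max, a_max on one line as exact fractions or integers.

final state: t=12, x=150, v=0 → d = 150
a_max = (15/8−0)/(1/4−0) = 15/2
max v = 15 over t∈[2,10] → v_max = 15
check: 15·(2+8) = 150 ✓

d=150 v_max=15 a_max=15/2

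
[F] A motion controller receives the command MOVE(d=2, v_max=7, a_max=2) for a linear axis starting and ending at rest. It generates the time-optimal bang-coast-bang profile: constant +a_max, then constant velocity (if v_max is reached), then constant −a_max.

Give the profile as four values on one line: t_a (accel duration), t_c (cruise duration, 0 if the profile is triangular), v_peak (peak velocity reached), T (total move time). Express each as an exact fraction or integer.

vₘ²/aₘ = 7²/2 = 49/2
2 < 49/2 so t_c = 0
v_peak = √(2·2) = √4 = 2
t_a = 2/2 = 1; t_c = 0
T = 2·1 = 2

t_a=1 t_c=0 v_peak=2 T=2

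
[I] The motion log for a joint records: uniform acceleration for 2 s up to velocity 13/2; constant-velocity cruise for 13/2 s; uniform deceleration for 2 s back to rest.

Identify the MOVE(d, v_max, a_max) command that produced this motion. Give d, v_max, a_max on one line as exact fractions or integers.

d=221/4 v_max=13/2 a_max=13/4

a_max = (13/2)/2 = 13/4
d_a = ½·13/2·2 = 13/2; d_c = 13/2·13/2 = 169/4
d = 2·13/2 + 169/4 = 221/4
t_c = 13/2 > 0 ⇒ limit active, v_max = 13/2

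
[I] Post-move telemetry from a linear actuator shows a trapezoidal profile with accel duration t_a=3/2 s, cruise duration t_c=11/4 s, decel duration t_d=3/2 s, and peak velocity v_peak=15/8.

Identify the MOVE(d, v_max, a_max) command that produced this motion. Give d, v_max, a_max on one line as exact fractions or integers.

a_max = (15/8)/(3/2) = 5/4
d_a = ½·15/8·3/2 = 45/32; d_c = 15/8·11/4 = 165/32
d = 2·45/32 + 165/32 = 255/32
t_c = 11/4 > 0 → v_max = v_peak = 15/8

d=255/32 v_max=15/8 a_max=5/4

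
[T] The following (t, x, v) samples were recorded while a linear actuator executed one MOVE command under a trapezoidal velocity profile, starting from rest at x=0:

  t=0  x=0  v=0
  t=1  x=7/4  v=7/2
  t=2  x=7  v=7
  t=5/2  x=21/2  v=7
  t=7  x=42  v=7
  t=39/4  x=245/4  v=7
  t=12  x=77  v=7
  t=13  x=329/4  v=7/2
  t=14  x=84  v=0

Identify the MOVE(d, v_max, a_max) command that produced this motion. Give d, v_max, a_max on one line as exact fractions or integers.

final state: t=14, x=84, v=0 → d = 84
a_max = (7/2−0)/(1−0) = 7/2
max v = 7 over t∈[2,12] → v_max = 7
check: 7·(2+10) = 84 ✓

d=84 v_max=7 a_max=7/2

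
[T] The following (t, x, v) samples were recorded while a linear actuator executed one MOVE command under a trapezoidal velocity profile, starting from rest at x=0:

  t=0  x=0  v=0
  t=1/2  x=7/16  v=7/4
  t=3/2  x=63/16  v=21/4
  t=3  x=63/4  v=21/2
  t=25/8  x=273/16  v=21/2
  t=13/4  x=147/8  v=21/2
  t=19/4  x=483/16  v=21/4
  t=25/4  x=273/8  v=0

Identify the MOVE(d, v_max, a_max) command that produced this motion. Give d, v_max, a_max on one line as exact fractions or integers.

d=273/8 v_max=21/2 a_max=7/2

final state: t=25/4, x=273/8, v=0 → d = 273/8
a_max = (7/4−0)/(1/2−0) = 7/2
max v = 21/2 over t∈[3,13/4] → v_max = 21/2
check: 21/2·(3+1/4) = 273/8 ✓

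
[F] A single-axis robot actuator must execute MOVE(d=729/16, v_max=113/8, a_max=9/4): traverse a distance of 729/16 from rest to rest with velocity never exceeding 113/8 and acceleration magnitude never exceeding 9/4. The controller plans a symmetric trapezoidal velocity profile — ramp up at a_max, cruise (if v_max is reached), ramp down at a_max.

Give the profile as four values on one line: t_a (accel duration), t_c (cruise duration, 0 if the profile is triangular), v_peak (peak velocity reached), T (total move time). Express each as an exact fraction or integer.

t_a=9/2 t_c=0 v_peak=81/8 T=9

(v_max)²/a_max = (113/8)²/(9/4) = 12769/144
729/16 < 12769/144 ⇒ no cruise
v_peak = √(729/16·9/4) = √(6561/64) = 81/8
t_a = (81/8)/(9/4) = 9/2; t_c = 0
T = 2·9/2 = 9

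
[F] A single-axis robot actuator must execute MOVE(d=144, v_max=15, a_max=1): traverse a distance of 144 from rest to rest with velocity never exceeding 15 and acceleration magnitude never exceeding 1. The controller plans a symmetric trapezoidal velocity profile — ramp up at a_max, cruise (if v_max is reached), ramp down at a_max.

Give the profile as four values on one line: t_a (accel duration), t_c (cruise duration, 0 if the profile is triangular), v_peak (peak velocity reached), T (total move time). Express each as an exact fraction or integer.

v_max²/a_max = 15²/1 = 225
144 < 225 so t_c = 0
v_peak = √(144·1) = √144 = 12
t_a = 12/1 = 12; t_c = 0
T = 2·12 = 24

t_a=12 t_c=0 v_peak=12 T=24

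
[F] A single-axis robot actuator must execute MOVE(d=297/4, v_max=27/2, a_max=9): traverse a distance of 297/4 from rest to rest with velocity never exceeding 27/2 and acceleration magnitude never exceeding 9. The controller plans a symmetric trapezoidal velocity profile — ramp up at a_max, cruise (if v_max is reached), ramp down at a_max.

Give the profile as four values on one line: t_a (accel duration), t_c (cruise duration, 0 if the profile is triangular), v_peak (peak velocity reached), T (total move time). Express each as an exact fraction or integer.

t_a=3/2 t_c=4 v_peak=27/2 T=7

(v_max)²/a_max = (27/2)²/9 = 81/4
297/4 ≥ 81/4 → trapezoidal
t_a = (27/2)/9 = 3/2; v_peak = 27/2
d_cruise = 297/4 − 81/4 = 54; t_c = 54/(27/2) = 4
T = 2·3/2 + 4 = 7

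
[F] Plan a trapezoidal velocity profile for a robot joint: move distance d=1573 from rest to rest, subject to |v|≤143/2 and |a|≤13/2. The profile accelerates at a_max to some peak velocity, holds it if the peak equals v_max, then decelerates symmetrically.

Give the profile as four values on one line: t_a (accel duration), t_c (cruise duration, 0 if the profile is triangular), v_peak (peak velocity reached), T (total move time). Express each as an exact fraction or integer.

t_a=11 t_c=11 v_peak=143/2 T=33

v_max²/a_max = (143/2)²/(13/2) = 1573/2
1573 ≥ 1573/2 ⇒ cruise phase
t_a = (143/2)/(13/2) = 11; v_peak = 143/2
d_cruise = 1573 − 1573/2 = 1573/2; t_c = (1573/2)/(143/2) = 11
T = 2·11 + 11 = 33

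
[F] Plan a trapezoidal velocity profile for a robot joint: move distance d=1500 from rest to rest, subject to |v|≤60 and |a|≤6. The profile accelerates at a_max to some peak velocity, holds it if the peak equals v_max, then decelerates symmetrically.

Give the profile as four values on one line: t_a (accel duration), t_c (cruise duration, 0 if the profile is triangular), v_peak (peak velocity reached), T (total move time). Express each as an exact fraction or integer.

(v_max)²/a_max = 60²/6 = 600
1500 ≥ 600 so v_max reached
t_a = 60/6 = 10; v_peak = 60
d_cruise = 1500 − 600 = 900; t_c = 900/60 = 15
T = 2·10 + 15 = 35

t_a=10 t_c=15 v_peak=60 T=35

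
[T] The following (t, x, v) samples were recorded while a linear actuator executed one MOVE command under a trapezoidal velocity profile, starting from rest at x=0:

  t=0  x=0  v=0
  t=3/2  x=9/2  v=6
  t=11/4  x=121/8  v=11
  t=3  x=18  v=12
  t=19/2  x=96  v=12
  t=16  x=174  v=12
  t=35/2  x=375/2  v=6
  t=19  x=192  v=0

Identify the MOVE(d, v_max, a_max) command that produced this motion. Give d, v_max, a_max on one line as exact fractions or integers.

d=192 v_max=12 a_max=4

final state: t=19, x=192, v=0 → d = 192
a_max = (6−0)/(3/2−0) = 4
max v = 12 over t∈[3,16] → v_max = 12
check: 12·(3+13) = 192 ✓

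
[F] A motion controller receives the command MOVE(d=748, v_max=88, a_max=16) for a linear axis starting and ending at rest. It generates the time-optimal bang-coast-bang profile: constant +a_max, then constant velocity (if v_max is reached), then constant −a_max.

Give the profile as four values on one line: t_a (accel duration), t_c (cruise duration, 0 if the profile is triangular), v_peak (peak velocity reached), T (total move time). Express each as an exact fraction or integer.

t_a=11/2 t_c=3 v_peak=88 T=14

vₘ²/aₘ = 88²/16 = 484
748 ≥ 484 → trapezoidal
t_a = 88/16 = 11/2; v_peak = 88
d_cruise = 748 − 484 = 264; t_c = 264/88 = 3
T = 2·11/2 + 3 = 14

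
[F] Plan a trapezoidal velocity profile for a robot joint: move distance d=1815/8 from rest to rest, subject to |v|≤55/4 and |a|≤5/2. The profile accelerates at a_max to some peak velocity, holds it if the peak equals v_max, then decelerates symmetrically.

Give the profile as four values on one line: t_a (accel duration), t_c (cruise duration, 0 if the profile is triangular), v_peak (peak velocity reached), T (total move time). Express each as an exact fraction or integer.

t_a=11/2 t_c=11 v_peak=55/4 T=22

(v_max)²/a_max = (55/4)²/(5/2) = 605/8
1815/8 ≥ 605/8 ⇒ cruise phase
t_a = (55/4)/(5/2) = 11/2; v_peak = 55/4
d_cruise = 1815/8 − 605/8 = 605/4; t_c = (605/4)/(55/4) = 11
T = 2·11/2 + 11 = 22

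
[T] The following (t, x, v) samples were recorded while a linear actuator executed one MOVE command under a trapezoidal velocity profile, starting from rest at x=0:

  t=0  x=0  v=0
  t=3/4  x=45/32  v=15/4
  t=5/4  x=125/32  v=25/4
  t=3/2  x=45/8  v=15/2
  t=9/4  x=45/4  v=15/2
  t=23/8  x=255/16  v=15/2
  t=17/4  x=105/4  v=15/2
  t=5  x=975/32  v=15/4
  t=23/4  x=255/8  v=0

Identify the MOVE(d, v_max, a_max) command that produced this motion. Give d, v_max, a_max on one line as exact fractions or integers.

final state: t=23/4, x=255/8, v=0 → d = 255/8
a_max = (15/4−0)/(3/4−0) = 5
max v = 15/2 over t∈[3/2,17/4] → v_max = 15/2
check: 15/2·(3/2+11/4) = 255/8 ✓

d=255/8 v_max=15/2 a_max=5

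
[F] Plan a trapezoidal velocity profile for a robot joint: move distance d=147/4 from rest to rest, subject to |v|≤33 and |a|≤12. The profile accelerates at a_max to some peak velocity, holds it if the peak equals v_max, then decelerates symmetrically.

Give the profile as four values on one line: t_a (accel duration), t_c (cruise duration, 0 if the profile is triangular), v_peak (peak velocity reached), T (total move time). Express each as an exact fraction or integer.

t_a=7/4 t_c=0 v_peak=21 T=7/2

(v_max)²/a_max = 33²/12 = 363/4
147/4 < 363/4 → triangular
v_peak = √(147/4·12) = √441 = 21
t_a = 21/12 = 7/4; t_c = 0
T = 2·7/4 = 7/2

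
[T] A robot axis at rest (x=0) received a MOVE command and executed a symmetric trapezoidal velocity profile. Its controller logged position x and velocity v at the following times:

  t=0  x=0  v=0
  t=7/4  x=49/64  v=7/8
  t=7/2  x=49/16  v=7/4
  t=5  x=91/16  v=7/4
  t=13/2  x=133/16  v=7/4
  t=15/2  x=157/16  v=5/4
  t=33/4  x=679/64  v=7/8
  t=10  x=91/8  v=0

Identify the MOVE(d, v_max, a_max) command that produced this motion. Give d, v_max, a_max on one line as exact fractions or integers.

final state: t=10, x=91/8, v=0 → d = 91/8
a_max = (7/8−0)/(7/4−0) = 1/2
max v = 7/4 over t∈[7/2,13/2] → v_max = 7/4
check: 7/4·(7/2+3) = 91/8 ✓

d=91/8 v_max=7/4 a_max=1/2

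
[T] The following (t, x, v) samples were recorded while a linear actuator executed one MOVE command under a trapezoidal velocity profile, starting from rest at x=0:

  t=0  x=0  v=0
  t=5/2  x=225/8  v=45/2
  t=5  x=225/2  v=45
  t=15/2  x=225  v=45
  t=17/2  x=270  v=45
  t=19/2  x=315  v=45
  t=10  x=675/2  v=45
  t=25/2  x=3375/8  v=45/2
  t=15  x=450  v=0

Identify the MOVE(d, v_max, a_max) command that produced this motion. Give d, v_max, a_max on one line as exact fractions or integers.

d=450 v_max=45 a_max=9

final state: t=15, x=450, v=0 → d = 450
a_max = (45/2−0)/(5/2−0) = 9
max v = 45 over t∈[5,10] → v_max = 45
check: 45·(5+5) = 450 ✓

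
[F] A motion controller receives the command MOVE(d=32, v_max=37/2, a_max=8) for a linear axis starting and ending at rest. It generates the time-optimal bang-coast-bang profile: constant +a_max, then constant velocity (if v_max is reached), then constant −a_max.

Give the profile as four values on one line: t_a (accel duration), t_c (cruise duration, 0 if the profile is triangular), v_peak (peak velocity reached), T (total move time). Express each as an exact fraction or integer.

vₘ²/aₘ = (37/2)²/8 = 1369/32
32 < 1369/32 ⇒ no cruise
v_peak = √(32·8) = √256 = 16
t_a = 16/8 = 2; t_c = 0
T = 2·2 = 4

t_a=2 t_c=0 v_peak=16 T=4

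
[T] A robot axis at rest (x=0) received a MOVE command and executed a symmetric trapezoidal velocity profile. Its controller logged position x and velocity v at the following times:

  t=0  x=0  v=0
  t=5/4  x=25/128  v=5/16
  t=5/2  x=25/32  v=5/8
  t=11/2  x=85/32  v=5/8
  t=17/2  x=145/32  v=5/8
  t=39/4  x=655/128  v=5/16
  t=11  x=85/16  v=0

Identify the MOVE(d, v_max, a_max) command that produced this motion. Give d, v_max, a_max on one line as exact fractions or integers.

d=85/16 v_max=5/8 a_max=1/4

final state: t=11, x=85/16, v=0 → d = 85/16
a_max = (5/16−0)/(5/4−0) = 1/4
max v = 5/8 over t∈[5/2,17/2] → v_max = 5/8
check: 5/8·(5/2+6) = 85/16 ✓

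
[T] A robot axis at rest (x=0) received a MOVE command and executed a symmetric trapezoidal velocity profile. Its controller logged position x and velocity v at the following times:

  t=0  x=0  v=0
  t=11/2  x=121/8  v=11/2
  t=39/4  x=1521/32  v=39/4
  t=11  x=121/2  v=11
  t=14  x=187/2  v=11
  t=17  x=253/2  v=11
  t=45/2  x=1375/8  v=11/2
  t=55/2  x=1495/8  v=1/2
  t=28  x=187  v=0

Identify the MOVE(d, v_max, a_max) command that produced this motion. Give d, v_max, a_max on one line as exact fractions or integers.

d=187 v_max=11 a_max=1

final state: t=28, x=187, v=0 → d = 187
a_max = (11/2−0)/(11/2−0) = 1
max v = 11 over t∈[11,17] → v_max = 11
check: 11·(11+6) = 187 ✓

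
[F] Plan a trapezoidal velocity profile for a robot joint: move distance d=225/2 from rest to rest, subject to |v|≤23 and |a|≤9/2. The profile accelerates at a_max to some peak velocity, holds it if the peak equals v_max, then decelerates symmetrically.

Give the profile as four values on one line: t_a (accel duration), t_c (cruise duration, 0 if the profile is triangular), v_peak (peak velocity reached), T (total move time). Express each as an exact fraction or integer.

(v_max)²/a_max = 23²/(9/2) = 1058/9
225/2 < 1058/9 so t_c = 0
v_peak = √(225/2·9/2) = √(2025/4) = 45/2
t_a = (45/2)/(9/2) = 5; t_c = 0
T = 2·5 = 10

t_a=5 t_c=0 v_peak=45/2 T=10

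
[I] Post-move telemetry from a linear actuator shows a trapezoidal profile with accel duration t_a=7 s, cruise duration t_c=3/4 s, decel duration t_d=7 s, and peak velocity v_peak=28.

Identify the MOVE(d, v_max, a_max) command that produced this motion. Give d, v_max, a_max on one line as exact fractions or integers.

a_max = 28/7 = 4
d_a = ½·28·7 = 98; d_c = 28·3/4 = 21
d = 2·98 + 21 = 217
t_c = 3/4 > 0 → v_max = v_peak = 28

d=217 v_max=28 a_max=4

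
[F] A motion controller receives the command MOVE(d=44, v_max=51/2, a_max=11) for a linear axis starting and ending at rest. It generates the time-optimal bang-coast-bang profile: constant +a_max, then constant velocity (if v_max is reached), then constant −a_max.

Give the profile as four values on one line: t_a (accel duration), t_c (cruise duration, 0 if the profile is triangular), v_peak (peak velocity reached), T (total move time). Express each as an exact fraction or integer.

vₘ²/aₘ = (51/2)²/11 = 2601/44
44 < 2601/44 ⇒ no cruise
v_peak = √(44·11) = √484 = 22
t_a = 22/11 = 2; t_c = 0
T = 2·2 = 4

t_a=2 t_c=0 v_peak=22 T=4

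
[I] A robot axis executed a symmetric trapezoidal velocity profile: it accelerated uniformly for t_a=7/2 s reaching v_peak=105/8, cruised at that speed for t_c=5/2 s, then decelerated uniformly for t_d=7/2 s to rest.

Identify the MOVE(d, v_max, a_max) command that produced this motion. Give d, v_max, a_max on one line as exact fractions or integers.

d=315/4 v_max=105/8 a_max=15/4

a_max = (105/8)/(7/2) = 15/4
d_a = ½·105/8·7/2 = 735/32; d_c = 105/8·5/2 = 525/16
d = 2·735/32 + 525/16 = 315/4
t_c = 5/2 > 0 → v_max = v_peak = 105/8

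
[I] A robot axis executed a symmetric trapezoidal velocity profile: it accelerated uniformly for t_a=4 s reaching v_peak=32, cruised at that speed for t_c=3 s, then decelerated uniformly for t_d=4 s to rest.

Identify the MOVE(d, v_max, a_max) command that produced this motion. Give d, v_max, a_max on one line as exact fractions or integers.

d=224 v_max=32 a_max=8

a_max = 32/4 = 8
d_a = ½·32·4 = 64; d_c = 32·3 = 96
d = 2·64 + 96 = 224
t_c = 3 > 0 ⇒ limit active, v_max = 32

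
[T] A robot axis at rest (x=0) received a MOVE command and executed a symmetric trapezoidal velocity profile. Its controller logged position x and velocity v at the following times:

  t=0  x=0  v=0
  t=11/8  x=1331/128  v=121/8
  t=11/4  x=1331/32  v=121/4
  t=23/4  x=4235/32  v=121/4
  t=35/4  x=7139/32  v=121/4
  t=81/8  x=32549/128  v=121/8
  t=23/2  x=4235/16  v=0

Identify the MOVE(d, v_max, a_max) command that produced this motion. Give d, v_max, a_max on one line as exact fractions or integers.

d=4235/16 v_max=121/4 a_max=11

final state: t=23/2, x=4235/16, v=0 → d = 4235/16
a_max = (121/8−0)/(11/8−0) = 11
max v = 121/4 over t∈[11/4,35/4] → v_max = 121/4
check: 121/4·(11/4+6) = 4235/16 ✓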